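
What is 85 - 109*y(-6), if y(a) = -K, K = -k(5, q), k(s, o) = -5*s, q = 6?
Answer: 2810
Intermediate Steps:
K = 25 (K = -(-5)*5 = -1*(-25) = 25)
y(a) = -25 (y(a) = -1*25 = -25)
85 - 109*y(-6) = 85 - 109*(-25) = 85 + 2725 = 2810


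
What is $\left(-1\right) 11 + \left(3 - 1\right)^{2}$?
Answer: $-7$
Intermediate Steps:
$\left(-1\right) 11 + \left(3 - 1\right)^{2} = -11 + 2^{2} = -11 + 4 = -7$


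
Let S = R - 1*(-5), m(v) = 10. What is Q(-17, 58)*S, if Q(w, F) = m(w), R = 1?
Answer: 60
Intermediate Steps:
Q(w, F) = 10
S = 6 (S = 1 - 1*(-5) = 1 + 5 = 6)
Q(-17, 58)*S = 10*6 = 60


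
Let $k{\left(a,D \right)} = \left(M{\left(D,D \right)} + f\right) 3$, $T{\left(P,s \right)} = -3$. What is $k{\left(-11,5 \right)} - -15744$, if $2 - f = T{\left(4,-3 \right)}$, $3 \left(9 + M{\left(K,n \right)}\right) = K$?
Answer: $15737$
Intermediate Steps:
$M{\left(K,n \right)} = -9 + \frac{K}{3}$
$f = 5$ ($f = 2 - -3 = 2 + 3 = 5$)
$k{\left(a,D \right)} = -12 + D$ ($k{\left(a,D \right)} = \left(\left(-9 + \frac{D}{3}\right) + 5\right) 3 = \left(-4 + \frac{D}{3}\right) 3 = -12 + D$)
$k{\left(-11,5 \right)} - -15744 = \left(-12 + 5\right) - -15744 = -7 + 15744 = 15737$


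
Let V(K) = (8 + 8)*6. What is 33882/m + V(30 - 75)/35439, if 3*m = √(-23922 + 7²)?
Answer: 32/11813 - 101646*I*√23873/23873 ≈ 0.0027089 - 657.87*I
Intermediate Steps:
V(K) = 96 (V(K) = 16*6 = 96)
m = I*√23873/3 (m = √(-23922 + 7²)/3 = √(-23922 + 49)/3 = √(-23873)/3 = (I*√23873)/3 = I*√23873/3 ≈ 51.503*I)
33882/m + V(30 - 75)/35439 = 33882/((I*√23873/3)) + 96/35439 = 33882*(-3*I*√23873/23873) + 96*(1/35439) = -101646*I*√23873/23873 + 32/11813 = 32/11813 - 101646*I*√23873/23873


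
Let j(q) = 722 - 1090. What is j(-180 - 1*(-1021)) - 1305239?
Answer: -1305607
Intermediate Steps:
j(q) = -368
j(-180 - 1*(-1021)) - 1305239 = -368 - 1305239 = -1305607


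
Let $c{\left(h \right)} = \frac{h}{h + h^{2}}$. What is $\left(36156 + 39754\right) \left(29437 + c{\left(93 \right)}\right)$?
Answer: $\frac{105024483445}{47} \approx 2.2346 \cdot 10^{9}$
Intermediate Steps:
$\left(36156 + 39754\right) \left(29437 + c{\left(93 \right)}\right) = \left(36156 + 39754\right) \left(29437 + \frac{1}{1 + 93}\right) = 75910 \left(29437 + \frac{1}{94}\right) = 75910 \cdot \frac{2767079}{94} = \frac{105024483445}{47}$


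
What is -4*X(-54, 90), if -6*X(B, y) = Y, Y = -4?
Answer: -8/3 ≈ -2.6667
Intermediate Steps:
X(B, y) = ⅔ (X(B, y) = -⅙*(-4) = ⅔)
-4*X(-54, 90) = -4*⅔ = -8/3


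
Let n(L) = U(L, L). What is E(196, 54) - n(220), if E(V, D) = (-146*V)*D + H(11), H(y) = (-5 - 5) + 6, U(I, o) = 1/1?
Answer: -1545269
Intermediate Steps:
U(I, o) = 1
H(y) = -4 (H(y) = -10 + 6 = -4)
n(L) = 1
E(V, D) = -4 - 146*D*V (E(V, D) = (-146*V)*D - 4 = -146*D*V - 4 = -4 - 146*D*V)
E(196, 54) - n(220) = (-4 - 146*54*196) - 1*1 = (-4 - 1545264) - 1 = -1545268 - 1 = -1545269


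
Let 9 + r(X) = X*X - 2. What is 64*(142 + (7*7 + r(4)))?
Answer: 12544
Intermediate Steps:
r(X) = -11 + X² (r(X) = -9 + (X*X - 2) = -9 + (X² - 2) = -9 + (-2 + X²) = -11 + X²)
64*(142 + (7*7 + r(4))) = 64*(142 + (7*7 + (-11 + 4²))) = 64*(142 + (49 + (-11 + 16))) = 64*(142 + (49 + 5)) = 64*(142 + 54) = 64*196 = 12544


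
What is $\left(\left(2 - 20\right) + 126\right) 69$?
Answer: $7452$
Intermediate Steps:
$\left(\left(2 - 20\right) + 126\right) 69 = \left(-18 + 126\right) 69 = 108 \cdot 69 = 7452$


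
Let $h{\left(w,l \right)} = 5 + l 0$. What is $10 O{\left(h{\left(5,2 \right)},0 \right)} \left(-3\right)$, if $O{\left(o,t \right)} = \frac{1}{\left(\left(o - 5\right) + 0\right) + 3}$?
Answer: $-10$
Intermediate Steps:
$h{\left(w,l \right)} = 5$ ($h{\left(w,l \right)} = 5 + 0 = 5$)
$O{\left(o,t \right)} = \frac{1}{-2 + o}$ ($O{\left(o,t \right)} = \frac{1}{\left(\left(-5 + o\right) + 0\right) + 3} = \frac{1}{\left(-5 + o\right) + 3} = \frac{1}{-2 + o}$)
$10 O{\left(h{\left(5,2 \right)},0 \right)} \left(-3\right) = \frac{10}{-2 + 5} \left(-3\right) = \frac{10}{3} \left(-3\right) = -10$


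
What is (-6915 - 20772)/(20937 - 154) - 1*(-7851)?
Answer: 163139646/20783 ≈ 7849.7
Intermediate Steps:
(-6915 - 20772)/(20937 - 154) - 1*(-7851) = -27687/20783 + 7851 = 163139646/20783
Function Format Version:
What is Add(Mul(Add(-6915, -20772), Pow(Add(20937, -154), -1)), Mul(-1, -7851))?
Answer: Rational(163139646, 20783) ≈ 7849.7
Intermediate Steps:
Add(Mul(Add(-6915, -20772), Pow(Add(20937, -154), -1)), Mul(-1, -7851)) = Add(Mul(-27687, Pow(20783, -1)), 7851) = Add(Mul(-27687, Rational(1, 20783)), 7851) = Add(Rational(-27687, 20783), 7851) = Rational(163139646, 20783)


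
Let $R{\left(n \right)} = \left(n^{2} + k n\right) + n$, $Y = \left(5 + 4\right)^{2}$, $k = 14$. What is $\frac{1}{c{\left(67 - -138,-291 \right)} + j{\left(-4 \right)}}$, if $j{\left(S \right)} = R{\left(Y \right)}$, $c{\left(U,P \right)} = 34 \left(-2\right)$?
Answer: $\frac{1}{7708} \approx 0.00012974$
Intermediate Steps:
$Y = 81$ ($Y = 9^{2} = 81$)
$R{\left(n \right)} = n^{2} + 15 n$ ($R{\left(n \right)} = \left(n^{2} + 14 n\right) + n = n^{2} + 15 n$)
$c{\left(U,P \right)} = -68$
$j{\left(S \right)} = 7776$ ($j{\left(S \right)} = 81 \left(15 + 81\right) = 81 \cdot 96 = 7776$)
$\frac{1}{c{\left(67 - -138,-291 \right)} + j{\left(-4 \right)}} = \frac{1}{-68 + 7776} = \frac{1}{7708}$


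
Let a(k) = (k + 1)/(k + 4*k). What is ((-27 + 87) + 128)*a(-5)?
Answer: 752/25 ≈ 30.080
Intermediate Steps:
a(k) = (1 + k)/(5*k) (a(k) = (1 + k)/((5*k)) = (1 + k)*(1/(5*k)) = (1 + k)/(5*k))
((-27 + 87) + 128)*a(-5) = ((-27 + 87) + 128)*((1/5)*(1 - 5)/(-5)) = (60 + 128)*((1/5)*(-1/5)*(-4)) = 188*(4/25) = 752/25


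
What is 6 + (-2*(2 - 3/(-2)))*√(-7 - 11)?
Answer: 6 - 21*I*√2 ≈ 6.0 - 29.698*I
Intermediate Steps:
6 + (-2*(2 - 3/(-2)))*√(-7 - 11) = 6 + (-2*(2 - 3*(-½)))*√(-18) = 6 + (-2*(2 + 3/2))*(3*I*√2) = 6 + (-2*7/2)*(3*I*√2) = 6 - 21*I*√2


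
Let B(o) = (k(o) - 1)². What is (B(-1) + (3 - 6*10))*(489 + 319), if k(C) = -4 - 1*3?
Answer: 5656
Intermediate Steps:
k(C) = -7 (k(C) = -4 - 3 = -7)
B(o) = 64 (B(o) = (-7 - 1)² = (-8)² = 64)
(B(-1) + (3 - 6*10))*(489 + 319) = (64 + (3 - 6*10))*(489 + 319) = (64 + (3 - 60))*808 = (64 - 57)*808 = 7*808 = 5656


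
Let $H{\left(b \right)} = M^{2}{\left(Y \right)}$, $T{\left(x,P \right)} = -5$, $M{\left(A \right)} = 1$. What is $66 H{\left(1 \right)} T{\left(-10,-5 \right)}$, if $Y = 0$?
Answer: $-330$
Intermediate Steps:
$H{\left(b \right)} = 1$ ($H{\left(b \right)} = 1^{2} = 1$)
$66 H{\left(1 \right)} T{\left(-10,-5 \right)} = 66 \cdot 1 \left(-5\right) = 66 \left(-5\right) = -330$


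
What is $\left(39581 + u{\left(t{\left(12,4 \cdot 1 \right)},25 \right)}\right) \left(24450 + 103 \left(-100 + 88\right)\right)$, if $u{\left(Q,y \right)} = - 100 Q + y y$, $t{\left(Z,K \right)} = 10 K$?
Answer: $840486084$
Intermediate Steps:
$u{\left(Q,y \right)} = y^{2} - 100 Q$ ($u{\left(Q,y \right)} = - 100 Q + y^{2} = y^{2} - 100 Q$)
$\left(39581 + u{\left(t{\left(12,4 \cdot 1 \right)},25 \right)}\right) \left(24450 + 103 \left(-100 + 88\right)\right) = \left(39581 + \left(25^{2} - 100 \cdot 10 \cdot 4 \cdot 1\right)\right) \left(24450 + 103 \left(-100 + 88\right)\right) = \left(39581 + \left(625 - 100 \cdot 10 \cdot 4\right)\right) \left(24450 + 103 \left(-12\right)\right) = \left(39581 + \left(625 - 4000\right)\right) \left(24450 - 1236\right) = \left(39581 + \left(625 - 4000\right)\right) 23214 = \left(39581 - 3375\right) 23214 = 36206 \cdot 23214 = 840486084$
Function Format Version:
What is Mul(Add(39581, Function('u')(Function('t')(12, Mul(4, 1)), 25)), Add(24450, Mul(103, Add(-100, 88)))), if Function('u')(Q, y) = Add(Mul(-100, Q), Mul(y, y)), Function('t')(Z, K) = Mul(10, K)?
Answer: 840486084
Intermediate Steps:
Function('u')(Q, y) = Add(Pow(y, 2), Mul(-100, Q)) (Function('u')(Q, y) = Add(Mul(-100, Q), Pow(y, 2)) = Add(Pow(y, 2), Mul(-100, Q)))
Mul(Add(39581, Function('u')(Function('t')(12, Mul(4, 1)), 25)), Add(24450, Mul(103, Add(-100, 88)))) = Mul(Add(39581, Add(Pow(25, 2), Mul(-100, Mul(10, Mul(4, 1))))), Add(24450, Mul(103, Add(-100, 88)))) = Mul(Add(39581, Add(625, Mul(-100, Mul(10, 4)))), Add(24450, Mul(103, -12))) = Mul(Add(39581, Add(625, Mul(-100, 40))), Add(24450, -1236)) = Mul(Add(39581, Add(625, -4000)), 23214) = Mul(Add(39581, -3375), 23214) = Mul(36206, 23214) = 840486084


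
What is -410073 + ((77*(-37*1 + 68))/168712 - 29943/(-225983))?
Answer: -15634455607399571/38126043896 ≈ -4.1007e+5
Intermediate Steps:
-410073 + ((77*(-37*1 + 68))/168712 - 29943/(-225983)) = -410073 + ((77*(-37 + 68))*(1/168712) - 29943*(-1/225983)) = -410073 + ((77*31)*(1/168712) + 29943/225983) = -410073 + (2387*(1/168712) + 29943/225983) = -410073 + (2387/168712 + 29943/225983) = -410073 + 5591164837/38126043896 = -15634455607399571/38126043896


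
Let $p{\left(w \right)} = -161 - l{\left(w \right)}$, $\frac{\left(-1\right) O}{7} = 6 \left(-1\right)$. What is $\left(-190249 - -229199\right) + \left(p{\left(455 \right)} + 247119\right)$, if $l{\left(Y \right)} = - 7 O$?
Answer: $286202$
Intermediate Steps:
$O = 42$ ($O = - 7 \cdot 6 \left(-1\right) = \left(-7\right) \left(-6\right) = 42$)
$l{\left(Y \right)} = -294$ ($l{\left(Y \right)} = \left(-7\right) 42 = -294$)
$p{\left(w \right)} = 133$ ($p{\left(w \right)} = -161 - -294 = -161 + 294 = 133$)
$\left(-190249 - -229199\right) + \left(p{\left(455 \right)} + 247119\right) = \left(-190249 - -229199\right) + \left(133 + 247119\right) = \left(-190249 + 229199\right) + 247252 = 38950 + 247252 = 286202$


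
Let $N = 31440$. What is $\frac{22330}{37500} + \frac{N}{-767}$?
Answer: $- \frac{116187289}{2876250} \approx -40.395$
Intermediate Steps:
$\frac{22330}{37500} + \frac{N}{-767} = \frac{22330}{37500} + \frac{31440}{-767} = 22330 \cdot \frac{1}{37500} + 31440 \left(- \frac{1}{767}\right) = \frac{2233}{3750} - \frac{31440}{767} = - \frac{116187289}{2876250}$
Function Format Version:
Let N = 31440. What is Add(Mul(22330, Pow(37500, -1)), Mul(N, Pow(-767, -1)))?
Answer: Rational(-116187289, 2876250) ≈ -40.395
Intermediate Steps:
Add(Mul(22330, Pow(37500, -1)), Mul(N, Pow(-767, -1))) = Add(Mul(22330, Pow(37500, -1)), Mul(31440, Pow(-767, -1))) = Add(Mul(22330, Rational(1, 37500)), Mul(31440, Rational(-1, 767))) = Add(Rational(2233, 3750), Rational(-31440, 767)) = Rational(-116187289, 2876250)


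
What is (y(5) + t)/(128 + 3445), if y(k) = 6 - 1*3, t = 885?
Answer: 296/1191 ≈ 0.24853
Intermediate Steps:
y(k) = 3 (y(k) = 6 - 3 = 3)
(y(5) + t)/(128 + 3445) = (3 + 885)/(128 + 3445) = 888/3573 = 888*(1/3573) = 296/1191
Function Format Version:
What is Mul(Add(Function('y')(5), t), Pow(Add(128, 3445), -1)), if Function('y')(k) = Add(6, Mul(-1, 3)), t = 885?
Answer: Rational(296, 1191) ≈ 0.24853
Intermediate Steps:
Function('y')(k) = 3 (Function('y')(k) = Add(6, -3) = 3)
Mul(Add(Function('y')(5), t), Pow(Add(128, 3445), -1)) = Mul(Add(3, 885), Pow(Add(128, 3445), -1)) = Mul(888, Pow(3573, -1)) = Mul(888, Rational(1, 3573)) = Rational(296, 1191)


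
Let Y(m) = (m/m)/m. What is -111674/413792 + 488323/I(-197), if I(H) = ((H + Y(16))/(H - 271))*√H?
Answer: -55837/206896 - 3656562624*I*√197/620747 ≈ -0.26988 - 82678.0*I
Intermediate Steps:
Y(m) = 1/m
I(H) = √H*(1/16 + H)/(-271 + H) (I(H) = ((H + 1/16)/(H - 271))*√H = ((H + 1/16)/(-271 + H))*√H = ((1/16 + H)/(-271 + H))*√H = √H*(1/16 + H)/(-271 + H))
-111674/413792 + 488323/I(-197) = -111674/413792 + 488323/((√(-197)*(1/16 - 197)/(-271 - 197))) = -111674*1/413792 + 488323/(((I*√197)*(-3151/16)/(-468))) = -55837/206896 + 488323/(((I*√197)*(-1/468)*(-3151/16))) = -55837/206896 + 488323/((3151*I*√197/7488)) = -55837/206896 + 488323*(-7488*I*√197/620747) = -55837/206896 - 3656562624*I*√197/620747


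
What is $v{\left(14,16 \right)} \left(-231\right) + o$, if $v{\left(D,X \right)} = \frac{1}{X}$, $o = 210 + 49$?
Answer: $\frac{3913}{16} \approx 244.56$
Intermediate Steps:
$o = 259$
$v{\left(14,16 \right)} \left(-231\right) + o = \frac{1}{16} \left(-231\right) + 259 = - \frac{231}{16} + 259 = \frac{3913}{16}$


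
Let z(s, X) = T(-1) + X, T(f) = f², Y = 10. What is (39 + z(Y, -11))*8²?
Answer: 1856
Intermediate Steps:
z(s, X) = 1 + X (z(s, X) = (-1)² + X = 1 + X)
(39 + z(Y, -11))*8² = (39 + (1 - 11))*8² = (39 - 10)*64 = 29*64 = 1856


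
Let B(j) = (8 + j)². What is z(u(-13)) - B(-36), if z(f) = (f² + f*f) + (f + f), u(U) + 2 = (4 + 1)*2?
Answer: -640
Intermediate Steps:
u(U) = 8 (u(U) = -2 + (4 + 1)*2 = -2 + 5*2 = -2 + 10 = 8)
z(f) = 2*f + 2*f² (z(f) = (f² + f²) + 2*f = 2*f² + 2*f = 2*f + 2*f²)
z(u(-13)) - B(-36) = 2*8*(1 + 8) - (8 - 36)² = 2*8*9 - 1*(-28)² = 144 - 1*784 = 144 - 784 = -640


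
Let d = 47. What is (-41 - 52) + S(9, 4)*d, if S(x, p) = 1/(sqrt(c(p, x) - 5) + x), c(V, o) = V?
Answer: -7203/82 - 47*I/82 ≈ -87.841 - 0.57317*I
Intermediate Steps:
S(x, p) = 1/(x + sqrt(-5 + p)) (S(x, p) = 1/(sqrt(p - 5) + x) = 1/(sqrt(-5 + p) + x) = 1/(x + sqrt(-5 + p)))
(-41 - 52) + S(9, 4)*d = (-41 - 52) + 47/(9 + sqrt(-5 + 4)) = -93 + 47/(9 + sqrt(-1)) = -93 + 47/(9 + I) = -93 + ((9 - I)/82)*47 = -93 + 47*(9 - I)/82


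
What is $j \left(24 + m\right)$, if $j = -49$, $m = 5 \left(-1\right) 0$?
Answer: $-1176$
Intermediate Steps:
$m = 0$ ($m = \left(-5\right) 0 = 0$)
$j \left(24 + m\right) = - 49 \left(24 + 0\right) = \left(-49\right) 24 = -1176$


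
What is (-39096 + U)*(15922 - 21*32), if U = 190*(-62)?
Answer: -775859000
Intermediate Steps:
U = -11780
(-39096 + U)*(15922 - 21*32) = (-39096 - 11780)*(15922 - 21*32) = -50876*(15922 - 672) = -50876*15250 = -775859000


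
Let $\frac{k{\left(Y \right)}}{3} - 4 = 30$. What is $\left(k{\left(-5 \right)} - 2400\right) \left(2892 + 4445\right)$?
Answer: $-16860426$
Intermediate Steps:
$k{\left(Y \right)} = 102$ ($k{\left(Y \right)} = 12 + 3 \cdot 30 = 12 + 90 = 102$)
$\left(k{\left(-5 \right)} - 2400\right) \left(2892 + 4445\right) = \left(102 - 2400\right) \left(2892 + 4445\right) = \left(102 - 2400\right) 7337 = \left(-2298\right) 7337 = -16860426$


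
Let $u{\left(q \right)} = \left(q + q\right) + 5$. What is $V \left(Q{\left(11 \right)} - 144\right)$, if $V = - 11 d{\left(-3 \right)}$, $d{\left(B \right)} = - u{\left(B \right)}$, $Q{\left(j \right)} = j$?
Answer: $1463$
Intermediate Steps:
$u{\left(q \right)} = 5 + 2 q$ ($u{\left(q \right)} = 2 q + 5 = 5 + 2 q$)
$d{\left(B \right)} = -5 - 2 B$ ($d{\left(B \right)} = - (5 + 2 B) = -5 - 2 B$)
$V = -11$ ($V = - 11 \left(-5 - -6\right) = - 11 \left(-5 + 6\right) = \left(-11\right) 1 = -11$)
$V \left(Q{\left(11 \right)} - 144\right) = - 11 \left(11 - 144\right) = \left(-11\right) \left(-133\right) = 1463$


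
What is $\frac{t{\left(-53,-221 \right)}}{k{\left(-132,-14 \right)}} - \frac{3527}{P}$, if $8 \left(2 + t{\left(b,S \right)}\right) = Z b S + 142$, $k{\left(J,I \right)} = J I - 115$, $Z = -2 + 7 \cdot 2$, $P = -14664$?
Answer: $\frac{263982397}{25412712} \approx 10.388$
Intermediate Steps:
$Z = 12$ ($Z = -2 + 14 = 12$)
$k{\left(J,I \right)} = -115 + I J$ ($k{\left(J,I \right)} = I J - 115 = -115 + I J$)
$t{\left(b,S \right)} = \frac{63}{4} + \frac{3 S b}{2}$ ($t{\left(b,S \right)} = -2 + \frac{12 b S + 142}{8} = -2 + \frac{12 S b + 142}{8} = -2 + \frac{142 + 12 S b}{8} = -2 + \left(\frac{71}{4} + \frac{3 S b}{2}\right) = \frac{63}{4} + \frac{3 S b}{2}$)
$\frac{t{\left(-53,-221 \right)}}{k{\left(-132,-14 \right)}} - \frac{3527}{P} = \frac{\frac{63}{4} + \frac{3}{2} \left(-221\right) \left(-53\right)}{-115 - -1848} - \frac{3527}{-14664} = \frac{\frac{63}{4} + \frac{35139}{2}}{-115 + 1848} - - \frac{3527}{14664} = \frac{70341}{4 \cdot 1733} + \frac{3527}{14664} = \frac{70341}{4} \cdot \frac{1}{1733} + \frac{3527}{14664} = \frac{70341}{6932} + \frac{3527}{14664} = \frac{263982397}{25412712}$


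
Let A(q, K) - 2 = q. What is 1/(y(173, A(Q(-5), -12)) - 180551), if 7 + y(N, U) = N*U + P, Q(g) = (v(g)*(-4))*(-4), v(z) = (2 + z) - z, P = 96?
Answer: -1/174580 ≈ -5.7280e-6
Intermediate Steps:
v(z) = 2
Q(g) = 32 (Q(g) = (2*(-4))*(-4) = -8*(-4) = 32)
A(q, K) = 2 + q
y(N, U) = 89 + N*U (y(N, U) = -7 + (N*U + 96) = -7 + (96 + N*U) = 89 + N*U)
1/(y(173, A(Q(-5), -12)) - 180551) = 1/((89 + 173*(2 + 32)) - 180551) = 1/((89 + 173*34) - 180551) = 1/((89 + 5882) - 180551) = 1/(5971 - 180551) = 1/(-174580) = -1/174580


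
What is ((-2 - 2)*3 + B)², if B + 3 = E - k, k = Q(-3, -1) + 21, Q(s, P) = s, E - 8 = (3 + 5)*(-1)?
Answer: 1089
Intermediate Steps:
E = 0 (E = 8 + (3 + 5)*(-1) = 8 + 8*(-1) = 8 - 8 = 0)
k = 18 (k = -3 + 21 = 18)
B = -21 (B = -3 + (0 - 1*18) = -3 + (0 - 18) = -3 - 18 = -21)
((-2 - 2)*3 + B)² = ((-2 - 2)*3 - 21)² = (-4*3 - 21)² = (-12 - 21)² = (-33)² = 1089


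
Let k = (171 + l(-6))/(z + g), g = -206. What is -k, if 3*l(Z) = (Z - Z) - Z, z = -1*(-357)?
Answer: -173/151 ≈ -1.1457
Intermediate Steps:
z = 357
l(Z) = -Z/3 (l(Z) = ((Z - Z) - Z)/3 = (0 - Z)/3 = (-Z)/3 = -Z/3)
k = 173/151 (k = (171 - ⅓*(-6))/(357 - 206) = (171 + 2)/151 = 173*(1/151) = 173/151 ≈ 1.1457)
-k = -1*173/151 = -173/151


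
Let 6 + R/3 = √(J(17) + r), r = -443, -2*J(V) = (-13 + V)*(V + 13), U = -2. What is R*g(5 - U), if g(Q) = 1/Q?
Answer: -18/7 + 3*I*√503/7 ≈ -2.5714 + 9.6119*I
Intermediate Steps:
J(V) = -(-13 + V)*(13 + V)/2 (J(V) = -(-13 + V)*(V + 13)/2 = -(-13 + V)*(13 + V)/2)
R = -18 + 3*I*√503 (R = -18 + 3*√((169/2 - ½*17²) - 443) = -18 + 3*√((169/2 - ½*289) - 443) = -18 + 3*√((169/2 - 289/2) - 443) = -18 + 3*√(-60 - 443) = -18 + 3*√(-503) = -18 + 3*(I*√503) = -18 + 3*I*√503 ≈ -18.0 + 67.283*I)
R*g(5 - U) = (-18 + 3*I*√503)/(5 - 1*(-2)) = (-18 + 3*I*√503)/(5 + 2) = (-18 + 3*I*√503)/7 = (-18 + 3*I*√503)*(⅐) = -18/7 + 3*I*√503/7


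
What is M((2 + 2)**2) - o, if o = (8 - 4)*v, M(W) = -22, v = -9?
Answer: 14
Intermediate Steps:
o = -36 (o = (8 - 4)*(-9) = 4*(-9) = -36)
M((2 + 2)**2) - o = -22 - 1*(-36) = -22 + 36 = 14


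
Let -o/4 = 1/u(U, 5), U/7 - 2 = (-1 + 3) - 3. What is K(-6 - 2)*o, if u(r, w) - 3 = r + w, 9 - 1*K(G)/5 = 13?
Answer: 16/3 ≈ 5.3333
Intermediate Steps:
U = 7 (U = 14 + 7*((-1 + 3) - 3) = 14 + 7*(2 - 3) = 14 + 7*(-1) = 14 - 7 = 7)
K(G) = -20 (K(G) = 45 - 5*13 = 45 - 65 = -20)
u(r, w) = 3 + r + w (u(r, w) = 3 + (r + w) = 3 + r + w)
o = -4/15 (o = -4/(3 + 7 + 5) = -4/15 ≈ -0.26667)
K(-6 - 2)*o = -20*(-4/15) = 16/3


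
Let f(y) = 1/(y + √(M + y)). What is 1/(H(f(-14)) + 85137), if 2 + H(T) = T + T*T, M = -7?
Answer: 7*(81*√21 + 266*I)/(3*(16090506*√21 + 52840403*I)) ≈ 1.1746e-5 + 2.5384e-12*I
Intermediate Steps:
f(y) = 1/(y + √(-7 + y))
H(T) = -2 + T + T² (H(T) = -2 + (T + T*T) = -2 + (T + T²) = -2 + T + T²)
1/(H(f(-14)) + 85137) = 1/((-2 + 1/(-14 + √(-7 - 14)) + (1/(-14 + √(-7 - 14)))²) + 85137) = 1/((-2 + 1/(-14 + √(-21)) + (1/(-14 + √(-21)))²) + 85137) = 1/((-2 + 1/(-14 + I*√21) + (1/(-14 + I*√21))²) + 85137) = 1/((-2 + 1/(-14 + I*√21) + (-14 + I*√21)⁻²) + 85137) = 1/(85135 + 1/(-14 + I*√21) + (-14 + I*√21)⁻²)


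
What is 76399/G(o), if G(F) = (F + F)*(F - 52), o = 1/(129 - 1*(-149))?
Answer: -2952210158/14455 ≈ -2.0423e+5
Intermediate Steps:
o = 1/278 (o = 1/(129 + 149) = 1/278 ≈ 0.0035971)
G(F) = 2*F*(-52 + F) (G(F) = (2*F)*(-52 + F) = 2*F*(-52 + F))
76399/G(o) = 76399/((2*(1/278)*(-52 + 1/278))) = 76399/((2*(1/278)*(-14455/278))) = 76399/(-14455/38642) = 76399*(-38642/14455) = -2952210158/14455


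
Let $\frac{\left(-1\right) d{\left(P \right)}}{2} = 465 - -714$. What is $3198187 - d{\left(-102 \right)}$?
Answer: $3200545$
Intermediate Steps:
$d{\left(P \right)} = -2358$ ($d{\left(P \right)} = - 2 \left(465 - -714\right) = - 2 \left(465 + 714\right) = \left(-2\right) 1179 = -2358$)
$3198187 - d{\left(-102 \right)} = 3198187 - -2358 = 3198187 + 2358 = 3200545$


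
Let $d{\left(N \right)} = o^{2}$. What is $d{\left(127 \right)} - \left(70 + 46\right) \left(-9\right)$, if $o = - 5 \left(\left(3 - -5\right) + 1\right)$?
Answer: $3069$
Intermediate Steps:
$o = -45$ ($o = - 5 \left(\left(3 + 5\right) + 1\right) = - 5 \left(8 + 1\right) = \left(-5\right) 9 = -45$)
$d{\left(N \right)} = 2025$ ($d{\left(N \right)} = \left(-45\right)^{2} = 2025$)
$d{\left(127 \right)} - \left(70 + 46\right) \left(-9\right) = 2025 - \left(70 + 46\right) \left(-9\right) = 2025 - 116 \left(-9\right) = 2025 - -1044 = 2025 + 1044 = 3069$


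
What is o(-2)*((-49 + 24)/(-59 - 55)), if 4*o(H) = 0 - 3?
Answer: -25/152 ≈ -0.16447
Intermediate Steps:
o(H) = -3/4 (o(H) = (0 - 3)/4 = (1/4)*(-3) = -3/4)
o(-2)*((-49 + 24)/(-59 - 55)) = -3*(-49 + 24)/(4*(-59 - 55)) = -(-75)/(4*(-114)) = -(-75)*(-1)/(4*114) = -3/4*25/114 = -25/152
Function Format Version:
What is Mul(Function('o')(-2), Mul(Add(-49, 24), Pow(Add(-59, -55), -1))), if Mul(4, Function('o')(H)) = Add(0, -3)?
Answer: Rational(-25, 152) ≈ -0.16447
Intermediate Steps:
Function('o')(H) = Rational(-3, 4) (Function('o')(H) = Mul(Rational(1, 4), Add(0, -3)) = Mul(Rational(1, 4), -3) = Rational(-3, 4))
Mul(Function('o')(-2), Mul(Add(-49, 24), Pow(Add(-59, -55), -1))) = Mul(Rational(-3, 4), Mul(Add(-49, 24), Pow(Add(-59, -55), -1))) = Mul(Rational(-3, 4), Mul(-25, Pow(-114, -1))) = Mul(Rational(-3, 4), Mul(-25, Rational(-1, 114))) = Mul(Rational(-3, 4), Rational(25, 114)) = Rational(-25, 152)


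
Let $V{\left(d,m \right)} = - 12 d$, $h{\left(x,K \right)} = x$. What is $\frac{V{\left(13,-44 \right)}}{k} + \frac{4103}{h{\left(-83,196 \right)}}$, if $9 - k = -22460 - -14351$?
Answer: $- \frac{5553517}{112299} \approx -49.453$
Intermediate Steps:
$k = 8118$ ($k = 9 - \left(-22460 - -14351\right) = 9 - \left(-22460 + 14351\right) = 9 - -8109 = 9 + 8109 = 8118$)
$\frac{V{\left(13,-44 \right)}}{k} + \frac{4103}{h{\left(-83,196 \right)}} = \frac{\left(-12\right) 13}{8118} + \frac{4103}{-83} = \left(-156\right) \frac{1}{8118} + 4103 \left(- \frac{1}{83}\right) = - \frac{26}{1353} - \frac{4103}{83} = - \frac{5553517}{112299}$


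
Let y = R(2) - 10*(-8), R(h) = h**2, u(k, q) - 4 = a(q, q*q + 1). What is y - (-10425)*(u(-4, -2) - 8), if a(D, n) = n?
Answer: 10509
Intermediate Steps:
u(k, q) = 5 + q**2 (u(k, q) = 4 + (q*q + 1) = 4 + (q**2 + 1) = 4 + (1 + q**2) = 5 + q**2)
y = 84 (y = 2**2 - 10*(-8) = 4 + 80 = 84)
y - (-10425)*(u(-4, -2) - 8) = 84 - (-10425)*((5 + (-2)**2) - 8) = 84 - (-10425)*((5 + 4) - 8) = 84 - (-10425)*(9 - 8) = 84 - (-10425) = 84 - 695*(-15) = 84 + 10425 = 10509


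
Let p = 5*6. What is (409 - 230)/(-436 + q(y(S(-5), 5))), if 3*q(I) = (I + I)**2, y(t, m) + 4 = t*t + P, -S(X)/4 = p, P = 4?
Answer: 179/276479564 ≈ 6.4743e-7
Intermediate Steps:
p = 30
S(X) = -120 (S(X) = -4*30 = -120)
y(t, m) = t**2 (y(t, m) = -4 + (t*t + 4) = -4 + (t**2 + 4) = -4 + (4 + t**2) = t**2)
q(I) = 4*I**2/3 (q(I) = (I + I)**2/3 = (2*I)**2/3 = (4*I**2)/3 = 4*I**2/3)
(409 - 230)/(-436 + q(y(S(-5), 5))) = (409 - 230)/(-436 + 4*((-120)**2)**2/3) = 179/(-436 + (4/3)*14400**2) = 179/(-436 + (4/3)*207360000) = 179/(-436 + 276480000) = 179/276479564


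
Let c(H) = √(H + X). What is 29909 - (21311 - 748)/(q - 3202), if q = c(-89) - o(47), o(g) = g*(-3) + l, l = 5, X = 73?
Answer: 140609386153/4700186 + 20563*I/2350093 ≈ 29916.0 + 0.0087499*I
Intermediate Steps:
c(H) = √(73 + H) (c(H) = √(H + 73) = √(73 + H))
o(g) = 5 - 3*g (o(g) = g*(-3) + 5 = -3*g + 5 = 5 - 3*g)
q = 136 + 4*I (q = √(73 - 89) - (5 - 3*47) = √(-16) - (5 - 141) = 4*I - 1*(-136) = 4*I + 136 = 136 + 4*I ≈ 136.0 + 4.0*I)
29909 - (21311 - 748)/(q - 3202) = 29909 - (21311 - 748)/((136 + 4*I) - 3202) = 29909 - 20563/(-3066 + 4*I) = 29909 - 20563*(-3066 - 4*I)/9400372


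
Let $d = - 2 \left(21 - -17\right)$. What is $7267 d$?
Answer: $-552292$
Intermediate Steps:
$d = -76$ ($d = - 2 \left(21 + 17\right) = \left(-2\right) 38 = -76$)
$7267 d = 7267 \left(-76\right) = -552292$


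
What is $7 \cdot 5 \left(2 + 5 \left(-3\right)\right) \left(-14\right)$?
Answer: $6370$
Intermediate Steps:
$7 \cdot 5 \left(2 + 5 \left(-3\right)\right) \left(-14\right) = 35 \left(2 - 15\right) \left(-14\right) = 35 \left(-13\right) \left(-14\right) = \left(-455\right) \left(-14\right) = 6370$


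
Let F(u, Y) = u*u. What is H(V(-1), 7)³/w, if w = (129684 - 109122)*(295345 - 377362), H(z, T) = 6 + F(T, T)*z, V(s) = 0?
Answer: -4/31230251 ≈ -1.2808e-7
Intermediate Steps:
F(u, Y) = u²
H(z, T) = 6 + z*T² (H(z, T) = 6 + T²*z = 6 + z*T²)
w = -1686433554 (w = 20562*(-82017) = -1686433554)
H(V(-1), 7)³/w = (6 + 0*7²)³/(-1686433554) = (6 + 0*49)³*(-1/1686433554) = (6 + 0)³*(-1/1686433554) = 6³*(-1/1686433554) = 216*(-1/1686433554) = -4/31230251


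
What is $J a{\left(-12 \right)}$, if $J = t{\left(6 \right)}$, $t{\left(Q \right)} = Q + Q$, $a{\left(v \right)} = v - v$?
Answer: $0$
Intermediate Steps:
$a{\left(v \right)} = 0$
$t{\left(Q \right)} = 2 Q$
$J = 12$ ($J = 2 \cdot 6 = 12$)
$J a{\left(-12 \right)} = 12 \cdot 0 = 0$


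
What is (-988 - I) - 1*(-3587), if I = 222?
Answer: 2377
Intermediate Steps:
(-988 - I) - 1*(-3587) = (-988 - 1*222) - 1*(-3587) = (-988 - 222) + 3587 = -1210 + 3587 = 2377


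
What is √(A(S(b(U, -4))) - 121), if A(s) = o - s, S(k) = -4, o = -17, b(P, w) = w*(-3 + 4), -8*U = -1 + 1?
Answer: I*√134 ≈ 11.576*I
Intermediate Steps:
U = 0 (U = -(-1 + 1)/8 = -⅛*0 = 0)
b(P, w) = w (b(P, w) = w*1 = w)
A(s) = -17 - s
√(A(S(b(U, -4))) - 121) = √((-17 - 1*(-4)) - 121) = √((-17 + 4) - 121) = √(-13 - 121) = √(-134) = I*√134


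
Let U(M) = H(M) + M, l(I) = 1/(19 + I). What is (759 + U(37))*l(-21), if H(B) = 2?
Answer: -399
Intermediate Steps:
U(M) = 2 + M
(759 + U(37))*l(-21) = (759 + (2 + 37))/(19 - 21) = (759 + 39)/(-2) = 798*(-½) = -399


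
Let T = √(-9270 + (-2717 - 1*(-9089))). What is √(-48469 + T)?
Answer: √(-48469 + 3*I*√322) ≈ 0.122 + 220.16*I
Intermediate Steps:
T = 3*I*√322 (T = √(-9270 + (-2717 + 9089)) = √(-9270 + 6372) = √(-2898) = 3*I*√322 ≈ 53.833*I)
√(-48469 + T) = √(-48469 + 3*I*√322)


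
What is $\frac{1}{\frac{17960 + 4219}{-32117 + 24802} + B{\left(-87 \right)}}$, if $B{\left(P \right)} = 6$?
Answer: $\frac{7315}{21711} \approx 0.33693$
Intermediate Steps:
$\frac{1}{\frac{17960 + 4219}{-32117 + 24802} + B{\left(-87 \right)}} = \frac{1}{\frac{17960 + 4219}{-32117 + 24802} + 6} = \frac{1}{\frac{22179}{-7315} + 6} = \frac{1}{22179 \left(- \frac{1}{7315}\right) + 6} = \frac{1}{- \frac{22179}{7315} + 6} = \frac{1}{\frac{21711}{7315}} = \frac{7315}{21711}$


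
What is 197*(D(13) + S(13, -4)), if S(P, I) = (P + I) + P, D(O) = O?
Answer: 6895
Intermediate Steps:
S(P, I) = I + 2*P (S(P, I) = (I + P) + P = I + 2*P)
197*(D(13) + S(13, -4)) = 197*(13 + (-4 + 2*13)) = 197*(13 + (-4 + 26)) = 197*(13 + 22) = 197*35 = 6895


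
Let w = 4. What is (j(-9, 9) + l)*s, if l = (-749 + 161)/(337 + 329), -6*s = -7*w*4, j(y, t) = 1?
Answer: 728/333 ≈ 2.1862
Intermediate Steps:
s = 56/3 (s = -(-7*4)*4/6 = -(-14)*4/3 = -⅙*(-112) = 56/3 ≈ 18.667)
l = -98/111 (l = -588/666 = -588*1/666 = -98/111 ≈ -0.88288)
(j(-9, 9) + l)*s = (1 - 98/111)*(56/3) = (13/111)*(56/3) = 728/333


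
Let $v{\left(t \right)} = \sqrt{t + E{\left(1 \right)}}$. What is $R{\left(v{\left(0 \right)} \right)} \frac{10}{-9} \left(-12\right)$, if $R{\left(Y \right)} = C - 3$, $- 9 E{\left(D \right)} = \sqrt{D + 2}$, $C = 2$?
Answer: $- \frac{40}{3} \approx -13.333$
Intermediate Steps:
$E{\left(D \right)} = - \frac{\sqrt{2 + D}}{9}$ ($E{\left(D \right)} = - \frac{\sqrt{D + 2}}{9} = - \frac{\sqrt{2 + D}}{9}$)
$v{\left(t \right)} = \sqrt{t - \frac{\sqrt{3}}{9}}$ ($v{\left(t \right)} = \sqrt{t - \frac{\sqrt{2 + 1}}{9}} = \sqrt{t - \frac{\sqrt{3}}{9}}$)
$R{\left(Y \right)} = -1$ ($R{\left(Y \right)} = 2 - 3 = -1$)
$R{\left(v{\left(0 \right)} \right)} \frac{10}{-9} \left(-12\right) = - \frac{10}{-9} \left(-12\right) = - \frac{10 \left(-1\right)}{9} \left(-12\right) = \left(-1\right) \left(- \frac{10}{9}\right) \left(-12\right) = \frac{10}{9} \left(-12\right) = - \frac{40}{3}$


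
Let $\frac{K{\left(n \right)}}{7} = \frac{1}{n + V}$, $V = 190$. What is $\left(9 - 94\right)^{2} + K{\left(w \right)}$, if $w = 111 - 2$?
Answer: $\frac{2160282}{299} \approx 7225.0$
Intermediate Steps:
$w = 109$ ($w = 111 - 2 = 109$)
$K{\left(n \right)} = \frac{7}{190 + n}$ ($K{\left(n \right)} = \frac{7}{n + 190} = \frac{7}{190 + n}$)
$\left(9 - 94\right)^{2} + K{\left(w \right)} = \left(9 - 94\right)^{2} + \frac{7}{190 + 109} = \left(-85\right)^{2} + \frac{7}{299} = 7225 + 7 \cdot \frac{1}{299} = 7225 + \frac{7}{299} = \frac{2160282}{299}$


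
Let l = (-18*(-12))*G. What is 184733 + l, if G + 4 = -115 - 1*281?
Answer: 98333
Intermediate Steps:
G = -400 (G = -4 + (-115 - 1*281) = -4 + (-115 - 281) = -4 - 396 = -400)
l = -86400 (l = -18*(-12)*(-400) = 216*(-400) = -86400)
184733 + l = 184733 - 86400 = 98333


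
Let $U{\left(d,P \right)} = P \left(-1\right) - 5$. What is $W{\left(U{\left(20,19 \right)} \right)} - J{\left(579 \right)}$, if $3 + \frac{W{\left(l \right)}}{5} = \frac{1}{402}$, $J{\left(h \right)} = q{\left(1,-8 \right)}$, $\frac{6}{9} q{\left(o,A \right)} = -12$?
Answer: $\frac{1211}{402} \approx 3.0124$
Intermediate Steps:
$q{\left(o,A \right)} = -18$ ($q{\left(o,A \right)} = \frac{3}{2} \left(-12\right) = -18$)
$U{\left(d,P \right)} = -5 - P$ ($U{\left(d,P \right)} = - P - 5 = -5 - P$)
$J{\left(h \right)} = -18$
$W{\left(l \right)} = - \frac{6025}{402}$ ($W{\left(l \right)} = -15 + \frac{5}{402} = - \frac{6025}{402}$)
$W{\left(U{\left(20,19 \right)} \right)} - J{\left(579 \right)} = - \frac{6025}{402} - -18 = - \frac{6025}{402} + 18 = \frac{1211}{402}$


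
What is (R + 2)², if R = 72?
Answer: 5476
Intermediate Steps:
(R + 2)² = (72 + 2)² = 74² = 5476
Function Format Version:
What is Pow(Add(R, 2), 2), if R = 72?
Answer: 5476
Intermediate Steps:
Pow(Add(R, 2), 2) = Pow(Add(72, 2), 2) = Pow(74, 2) = 5476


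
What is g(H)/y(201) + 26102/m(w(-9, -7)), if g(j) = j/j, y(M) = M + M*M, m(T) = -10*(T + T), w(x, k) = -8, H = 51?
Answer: 264948391/1624080 ≈ 163.14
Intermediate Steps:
m(T) = -20*T
y(M) = M + M²
g(j) = 1
g(H)/y(201) + 26102/m(w(-9, -7)) = 1/(201*(1 + 201)) + 26102/((-20*(-8))) = 1/(201*202) + 26102/160 = 1/40602 + 26102*(1/160) = 1*(1/40602) + 13051/80 = 1/40602 + 13051/80 = 264948391/1624080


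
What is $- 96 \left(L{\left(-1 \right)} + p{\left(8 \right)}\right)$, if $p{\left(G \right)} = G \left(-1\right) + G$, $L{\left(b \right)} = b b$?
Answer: $-96$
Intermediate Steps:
$L{\left(b \right)} = b^{2}$
$p{\left(G \right)} = 0$ ($p{\left(G \right)} = - G + G = 0$)
$- 96 \left(L{\left(-1 \right)} + p{\left(8 \right)}\right) = - 96 \left(\left(-1\right)^{2} + 0\right) = - 96 \left(1 + 0\right) = \left(-96\right) 1 = -96$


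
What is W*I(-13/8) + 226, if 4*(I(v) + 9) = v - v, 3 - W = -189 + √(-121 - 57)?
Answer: -1502 + 9*I*√178 ≈ -1502.0 + 120.07*I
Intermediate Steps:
W = 192 - I*√178 (W = 3 - (-189 + √(-121 - 57)) = 3 - (-189 + √(-178)) = 3 - (-189 + I*√178) = 3 + (189 - I*√178) = 192 - I*√178 ≈ 192.0 - 13.342*I)
I(v) = -9 (I(v) = -9 + (v - v)/4 = -9 + (¼)*0 = -9 + 0 = -9)
W*I(-13/8) + 226 = (192 - I*√178)*(-9) + 226 = (-1728 + 9*I*√178) + 226 = -1502 + 9*I*√178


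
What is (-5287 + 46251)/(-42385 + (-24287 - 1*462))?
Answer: -20482/33567 ≈ -0.61018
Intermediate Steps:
(-5287 + 46251)/(-42385 + (-24287 - 1*462)) = 40964/(-42385 + (-24287 - 462)) = 40964/(-42385 - 24749) = 40964/(-67134) = 40964*(-1/67134) = -20482/33567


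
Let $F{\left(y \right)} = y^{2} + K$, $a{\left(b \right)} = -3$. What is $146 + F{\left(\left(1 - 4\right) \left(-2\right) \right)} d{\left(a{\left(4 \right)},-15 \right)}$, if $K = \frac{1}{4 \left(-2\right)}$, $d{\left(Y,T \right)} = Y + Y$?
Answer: $- \frac{277}{4} \approx -69.25$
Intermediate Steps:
$d{\left(Y,T \right)} = 2 Y$
$K = - \frac{1}{8}$ ($K = \frac{1}{-8} = - \frac{1}{8} \approx -0.125$)
$F{\left(y \right)} = - \frac{1}{8} + y^{2}$ ($F{\left(y \right)} = y^{2} - \frac{1}{8} = - \frac{1}{8} + y^{2}$)
$146 + F{\left(\left(1 - 4\right) \left(-2\right) \right)} d{\left(a{\left(4 \right)},-15 \right)} = 146 + \left(- \frac{1}{8} + \left(\left(1 - 4\right) \left(-2\right)\right)^{2}\right) 2 \left(-3\right) = 146 + \left(- \frac{1}{8} + \left(\left(-3\right) \left(-2\right)\right)^{2}\right) \left(-6\right) = 146 + \left(- \frac{1}{8} + 6^{2}\right) \left(-6\right) = 146 + \left(- \frac{1}{8} + 36\right) \left(-6\right) = 146 + \frac{287}{8} \left(-6\right) = 146 - \frac{861}{4} = - \frac{277}{4}$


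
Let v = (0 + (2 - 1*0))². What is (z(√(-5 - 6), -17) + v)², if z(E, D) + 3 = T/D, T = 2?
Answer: 225/289 ≈ 0.77855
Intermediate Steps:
z(E, D) = -3 + 2/D
v = 4 (v = (0 + (2 + 0))² = (0 + 2)² = 2² = 4)
(z(√(-5 - 6), -17) + v)² = ((-3 + 2/(-17)) + 4)² = ((-3 + 2*(-1/17)) + 4)² = ((-3 - 2/17) + 4)² = (-53/17 + 4)² = (15/17)² = 225/289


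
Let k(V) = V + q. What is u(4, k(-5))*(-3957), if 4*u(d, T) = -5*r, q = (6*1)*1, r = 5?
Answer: 98925/4 ≈ 24731.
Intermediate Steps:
q = 6 (q = 6*1 = 6)
k(V) = 6 + V (k(V) = V + 6 = 6 + V)
u(d, T) = -25/4 (u(d, T) = (-5*5)/4 = (¼)*(-25) = -25/4)
u(4, k(-5))*(-3957) = -25/4*(-3957) = 98925/4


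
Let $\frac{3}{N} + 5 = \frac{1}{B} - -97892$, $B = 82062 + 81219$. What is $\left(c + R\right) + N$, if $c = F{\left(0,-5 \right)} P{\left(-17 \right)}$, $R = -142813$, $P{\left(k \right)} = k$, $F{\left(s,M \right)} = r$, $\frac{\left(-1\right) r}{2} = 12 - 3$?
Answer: $- \frac{2277701813960893}{15983087248} \approx -1.4251 \cdot 10^{5}$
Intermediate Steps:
$r = -18$ ($r = - 2 \left(12 - 3\right) = \left(-2\right) 9 = -18$)
$F{\left(s,M \right)} = -18$
$B = 163281$
$c = 306$ ($c = \left(-18\right) \left(-17\right) = 306$)
$N = \frac{489843}{15983087248}$ ($N = \frac{3}{-5 + \left(\frac{1}{163281} - -97892\right)} = \frac{3}{-5 + \left(\frac{1}{163281} + 97892\right)} = \frac{3}{-5 + \frac{15983903653}{163281}} = \frac{3}{\frac{15983087248}{163281}} = 3 \cdot \frac{163281}{15983087248} = \frac{489843}{15983087248} \approx 3.0648 \cdot 10^{-5}$)
$\left(c + R\right) + N = \left(306 - 142813\right) + \frac{489843}{15983087248} = -142507 + \frac{489843}{15983087248} = - \frac{2277701813960893}{15983087248}$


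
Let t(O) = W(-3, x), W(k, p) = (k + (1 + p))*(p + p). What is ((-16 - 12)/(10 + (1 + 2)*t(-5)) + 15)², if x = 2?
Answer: 3721/25 ≈ 148.84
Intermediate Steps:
W(k, p) = 2*p*(1 + k + p) (W(k, p) = (1 + k + p)*(2*p) = 2*p*(1 + k + p))
t(O) = 0 (t(O) = 2*2*(1 - 3 + 2) = 2*2*0 = 0)
((-16 - 12)/(10 + (1 + 2)*t(-5)) + 15)² = ((-16 - 12)/(10 + (1 + 2)*0) + 15)² = (-28/(10 + 3*0) + 15)² = (-28/(10 + 0) + 15)² = (-28/10 + 15)² = (-28*⅒ + 15)² = (-14/5 + 15)² = (61/5)² = 3721/25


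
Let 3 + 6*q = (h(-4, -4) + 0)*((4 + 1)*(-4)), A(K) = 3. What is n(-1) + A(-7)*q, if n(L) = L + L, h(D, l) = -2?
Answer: 33/2 ≈ 16.500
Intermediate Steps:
n(L) = 2*L
q = 37/6 (q = -1/2 + ((-2 + 0)*((4 + 1)*(-4)))/6 = -1/2 + (-10*(-4))/6 = -1/2 + (-2*(-20))/6 = -1/2 + (1/6)*40 = -1/2 + 20/3 = 37/6 ≈ 6.1667)
n(-1) + A(-7)*q = 2*(-1) + 3*(37/6) = -2 + 37/2 = 33/2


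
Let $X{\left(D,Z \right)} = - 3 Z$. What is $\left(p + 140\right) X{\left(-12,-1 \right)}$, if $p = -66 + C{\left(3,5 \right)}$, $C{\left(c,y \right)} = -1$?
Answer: $219$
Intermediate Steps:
$p = -67$ ($p = -66 - 1 = -67$)
$\left(p + 140\right) X{\left(-12,-1 \right)} = \left(-67 + 140\right) \left(\left(-3\right) \left(-1\right)\right) = 73 \cdot 3 = 219$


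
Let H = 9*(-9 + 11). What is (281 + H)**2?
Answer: 89401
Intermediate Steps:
H = 18 (H = 9*2 = 18)
(281 + H)**2 = (281 + 18)**2 = 299**2 = 89401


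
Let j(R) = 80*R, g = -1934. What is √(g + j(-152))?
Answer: 9*I*√174 ≈ 118.72*I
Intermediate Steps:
√(g + j(-152)) = √(-1934 + 80*(-152)) = √(-1934 - 12160) = √(-14094) = 9*I*√174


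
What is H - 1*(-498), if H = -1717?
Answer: -1219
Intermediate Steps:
H - 1*(-498) = -1717 - 1*(-498) = -1717 + 498 = -1219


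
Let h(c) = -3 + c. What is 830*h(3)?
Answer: 0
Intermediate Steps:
830*h(3) = 830*(-3 + 3) = 830*0 = 0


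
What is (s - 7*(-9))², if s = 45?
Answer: 11664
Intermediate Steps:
(s - 7*(-9))² = (45 - 7*(-9))² = (45 + 63)² = 108² = 11664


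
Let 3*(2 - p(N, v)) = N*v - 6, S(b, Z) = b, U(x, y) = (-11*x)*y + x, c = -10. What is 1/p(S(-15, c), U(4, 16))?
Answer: -1/3496 ≈ -0.00028604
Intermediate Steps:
U(x, y) = x - 11*x*y (U(x, y) = -11*x*y + x = x - 11*x*y)
p(N, v) = 4 - N*v/3 (p(N, v) = 2 - (N*v - 6)/3 = 2 - (-6 + N*v)/3 = 2 + (2 - N*v/3) = 4 - N*v/3)
1/p(S(-15, c), U(4, 16)) = 1/(4 - ⅓*(-15)*4*(1 - 11*16)) = 1/(4 - ⅓*(-15)*4*(1 - 176)) = 1/(4 - ⅓*(-15)*4*(-175)) = 1/(4 - ⅓*(-15)*(-700)) = 1/(4 - 3500) = 1/(-3496) = -1/3496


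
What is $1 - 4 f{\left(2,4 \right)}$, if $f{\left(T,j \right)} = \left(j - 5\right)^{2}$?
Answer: $-3$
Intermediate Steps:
$f{\left(T,j \right)} = \left(-5 + j\right)^{2}$
$1 - 4 f{\left(2,4 \right)} = 1 - 4 \left(-5 + 4\right)^{2} = 1 - 4 \left(-1\right)^{2} = 1 - 4 = -3$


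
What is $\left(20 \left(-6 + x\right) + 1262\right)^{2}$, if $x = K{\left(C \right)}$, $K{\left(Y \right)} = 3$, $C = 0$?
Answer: $1444804$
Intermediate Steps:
$x = 3$
$\left(20 \left(-6 + x\right) + 1262\right)^{2} = \left(20 \left(-6 + 3\right) + 1262\right)^{2} = \left(20 \left(-3\right) + 1262\right)^{2} = \left(-60 + 1262\right)^{2} = 1202^{2} = 1444804$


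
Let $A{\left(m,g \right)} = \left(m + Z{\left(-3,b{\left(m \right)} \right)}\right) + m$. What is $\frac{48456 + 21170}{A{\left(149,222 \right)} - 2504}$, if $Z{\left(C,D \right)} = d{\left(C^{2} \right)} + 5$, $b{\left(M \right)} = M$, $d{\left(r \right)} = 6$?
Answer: $- \frac{69626}{2195} \approx -31.72$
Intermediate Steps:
$Z{\left(C,D \right)} = 11$ ($Z{\left(C,D \right)} = 6 + 5 = 11$)
$A{\left(m,g \right)} = 11 + 2 m$ ($A{\left(m,g \right)} = \left(m + 11\right) + m = \left(11 + m\right) + m = 11 + 2 m$)
$\frac{48456 + 21170}{A{\left(149,222 \right)} - 2504} = \frac{48456 + 21170}{\left(11 + 2 \cdot 149\right) - 2504} = \frac{69626}{\left(11 + 298\right) - 2504} = \frac{69626}{309 - 2504} = \frac{69626}{-2195} = 69626 \left(- \frac{1}{2195}\right) = - \frac{69626}{2195}$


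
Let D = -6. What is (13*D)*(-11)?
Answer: 858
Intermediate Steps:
(13*D)*(-11) = (13*(-6))*(-11) = -78*(-11) = 858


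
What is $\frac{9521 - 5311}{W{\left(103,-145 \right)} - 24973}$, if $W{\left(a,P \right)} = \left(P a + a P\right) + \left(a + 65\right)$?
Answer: $- \frac{842}{10935} \approx -0.077$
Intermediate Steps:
$W{\left(a,P \right)} = 65 + a + 2 P a$ ($W{\left(a,P \right)} = \left(P a + P a\right) + \left(65 + a\right) = 2 P a + \left(65 + a\right) = 65 + a + 2 P a$)
$\frac{9521 - 5311}{W{\left(103,-145 \right)} - 24973} = \frac{9521 - 5311}{\left(65 + 103 + 2 \left(-145\right) 103\right) - 24973} = \frac{4210}{\left(65 + 103 - 29870\right) - 24973} = \frac{4210}{-29702 - 24973} = \frac{4210}{-54675} = 4210 \left(- \frac{1}{54675}\right) = - \frac{842}{10935}$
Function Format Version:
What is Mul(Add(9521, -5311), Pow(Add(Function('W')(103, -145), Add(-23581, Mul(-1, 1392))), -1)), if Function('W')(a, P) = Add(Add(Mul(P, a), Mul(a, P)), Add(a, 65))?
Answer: Rational(-842, 10935) ≈ -0.077000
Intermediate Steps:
Function('W')(a, P) = Add(65, a, Mul(2, P, a)) (Function('W')(a, P) = Add(Add(Mul(P, a), Mul(P, a)), Add(65, a)) = Add(Mul(2, P, a), Add(65, a)) = Add(65, a, Mul(2, P, a)))
Mul(Add(9521, -5311), Pow(Add(Function('W')(103, -145), Add(-23581, Mul(-1, 1392))), -1)) = Mul(Add(9521, -5311), Pow(Add(Add(65, 103, Mul(2, -145, 103)), Add(-23581, Mul(-1, 1392))), -1)) = Mul(4210, Pow(Add(Add(65, 103, -29870), Add(-23581, -1392)), -1)) = Mul(4210, Pow(Add(-29702, -24973), -1)) = Mul(4210, Pow(-54675, -1)) = Mul(4210, Rational(-1, 54675)) = Rational(-842, 10935)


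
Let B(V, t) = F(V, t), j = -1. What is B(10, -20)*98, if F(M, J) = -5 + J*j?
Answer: 1470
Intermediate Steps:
F(M, J) = -5 - J (F(M, J) = -5 + J*(-1) = -5 - J)
B(V, t) = -5 - t
B(10, -20)*98 = (-5 - 1*(-20))*98 = (-5 + 20)*98 = 15*98 = 1470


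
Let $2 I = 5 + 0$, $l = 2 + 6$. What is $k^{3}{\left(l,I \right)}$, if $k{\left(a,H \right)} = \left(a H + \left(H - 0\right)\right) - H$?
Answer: $8000$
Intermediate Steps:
$l = 8$
$I = \frac{5}{2}$ ($I = \frac{5 + 0}{2} = \frac{1}{2} \cdot 5 = \frac{5}{2} \approx 2.5$)
$k{\left(a,H \right)} = H a$ ($k{\left(a,H \right)} = \left(H a + \left(H + 0\right)\right) - H = \left(H a + H\right) - H = \left(H + H a\right) - H = H a$)
$k^{3}{\left(l,I \right)} = \left(\frac{5}{2} \cdot 8\right)^{3} = 20^{3} = 8000$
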